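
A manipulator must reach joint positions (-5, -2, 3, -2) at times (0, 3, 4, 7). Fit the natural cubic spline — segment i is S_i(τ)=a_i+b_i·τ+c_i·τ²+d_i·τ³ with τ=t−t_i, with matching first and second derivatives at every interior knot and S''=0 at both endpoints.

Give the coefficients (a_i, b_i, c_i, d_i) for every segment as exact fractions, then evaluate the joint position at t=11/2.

Δ: Δ0=1, Δ1=5, Δ2=-5/3
row 1: diag=8, rhs=24; c'=1/8, d'=3
row 2: denom=8−1·1/8=63/8; d'=(-40−1·3)/(63/8)=-344/63
back: M2=-344/63
back: M1=3−1/8·-344/63=232/63
M: M0=0, M1=232/63, M2=-344/63, M3=0
seg 0: a=-5, c=M0/2=0, d=(M1−M0)/(6·3)=116/567, b=Δ0−h0·(2M0+M1)/6=-53/63
seg 1: a=-2, c=M1/2=116/63, d=(M2−M1)/(6·1)=-32/21, b=Δ1−h1·(2M1+M2)/6=295/63
seg 2: a=3, c=M2/2=-172/63, d=(M3−M2)/(6·3)=172/567, b=Δ2−h2·(2M2+M3)/6=239/63
t_q=11/2 → seg 2, τ=3/2; S=3+239/63·τ+-172/63·τ²+172/567·τ³=25/7

  seg 0: a=-5 b=-53/63 c=0 d=116/567
  seg 1: a=-2 b=295/63 c=116/63 d=-32/21
  seg 2: a=3 b=239/63 c=-172/63 d=172/567
S(11/2) = 25/7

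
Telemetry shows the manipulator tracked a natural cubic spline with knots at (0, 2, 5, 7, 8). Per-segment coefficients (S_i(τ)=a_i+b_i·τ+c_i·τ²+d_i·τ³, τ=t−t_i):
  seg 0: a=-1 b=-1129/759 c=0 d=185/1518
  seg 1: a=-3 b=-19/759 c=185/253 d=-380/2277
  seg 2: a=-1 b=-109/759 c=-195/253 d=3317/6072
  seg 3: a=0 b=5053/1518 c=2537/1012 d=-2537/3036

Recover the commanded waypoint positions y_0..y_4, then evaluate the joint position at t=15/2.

y_0 = S_0(0) = a_0 = -1
y_1 = S_1(0) = a_1 = -3
y_2 = S_2(0) = a_2 = -1
y_3 = S_3(0) = a_3 = 0
y_4 = S_3(1) = 5
t_q=15/2 is in segment 3 (τ=1/2); S_3(τ)=17703/8096

y_0=-1 y_1=-3 y_2=-1 y_3=0 y_4=5
S(15/2) = 17703/8096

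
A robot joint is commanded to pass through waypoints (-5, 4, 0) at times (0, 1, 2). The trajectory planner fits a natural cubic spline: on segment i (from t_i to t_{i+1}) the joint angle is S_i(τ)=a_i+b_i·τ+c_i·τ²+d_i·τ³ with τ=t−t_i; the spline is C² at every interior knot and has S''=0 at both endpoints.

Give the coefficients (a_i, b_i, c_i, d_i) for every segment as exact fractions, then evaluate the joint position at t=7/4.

Δ: Δ0=9, Δ1=-4
row 1: diag=4, rhs=-78; c'=1/4, d'=-39/2
back: M1=-39/2
M: M0=0, M1=-39/2, M2=0
seg 0: a=-5, c=M0/2=0, d=(M1−M0)/(6·1)=-13/4, b=Δ0−h0·(2M0+M1)/6=49/4
seg 1: a=4, c=M1/2=-39/4, d=(M2−M1)/(6·1)=13/4, b=Δ1−h1·(2M1+M2)/6=5/2
t_q=7/4 → seg 1, τ=3/4; S=4+5/2·τ+-39/4·τ²+13/4·τ³=451/256

  seg 0: a=-5 b=49/4 c=0 d=-13/4
  seg 1: a=4 b=5/2 c=-39/4 d=13/4
S(7/4) = 451/256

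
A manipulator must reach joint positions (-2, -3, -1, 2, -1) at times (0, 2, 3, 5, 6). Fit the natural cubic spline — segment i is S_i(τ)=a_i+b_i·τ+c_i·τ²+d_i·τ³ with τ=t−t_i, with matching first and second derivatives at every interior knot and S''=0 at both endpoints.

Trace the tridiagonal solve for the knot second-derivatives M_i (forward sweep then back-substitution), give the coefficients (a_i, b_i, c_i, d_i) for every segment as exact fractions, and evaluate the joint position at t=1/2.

Δ: Δ0=-1/2, Δ1=2, Δ2=3/2, Δ3=-3
row 1: diag=6, rhs=15; c'=1/6, d'=5/2
row 2: denom=6−1·1/6=35/6; d'=(-3−1·5/2)/(35/6)=-33/35
row 3: denom=6−2·12/35=186/35; d'=(-27−2·-33/35)/(186/35)=-293/62
back: M3=-293/62
back: M2=-33/35−12/35·-293/62=21/31
back: M1=5/2−1/6·21/31=74/31
M: M0=0, M1=74/31, M2=21/31, M3=-293/62, M4=0
seg 0: a=-2, c=M0/2=0, d=(M1−M0)/(6·2)=37/186, b=Δ0−h0·(2M0+M1)/6=-241/186
seg 1: a=-3, c=M1/2=37/31, d=(M2−M1)/(6·1)=-53/186, b=Δ1−h1·(2M1+M2)/6=203/186
seg 2: a=-1, c=M2/2=21/62, d=(M3−M2)/(6·2)=-335/744, b=Δ2−h2·(2M2+M3)/6=244/93
seg 3: a=2, c=M3/2=-293/124, d=(M4−M3)/(6·1)=293/372, b=Δ3−h3·(2M3+M4)/6=-265/186
t_q=1/2 → seg 0, τ=1/2; S=-2+-241/186·τ+0·τ²+37/186·τ³=-1301/496

  seg 0: a=-2 b=-241/186 c=0 d=37/186
  seg 1: a=-3 b=203/186 c=37/31 d=-53/186
  seg 2: a=-1 b=244/93 c=21/62 d=-335/744
  seg 3: a=2 b=-265/186 c=-293/124 d=293/372
S(1/2) = -1301/496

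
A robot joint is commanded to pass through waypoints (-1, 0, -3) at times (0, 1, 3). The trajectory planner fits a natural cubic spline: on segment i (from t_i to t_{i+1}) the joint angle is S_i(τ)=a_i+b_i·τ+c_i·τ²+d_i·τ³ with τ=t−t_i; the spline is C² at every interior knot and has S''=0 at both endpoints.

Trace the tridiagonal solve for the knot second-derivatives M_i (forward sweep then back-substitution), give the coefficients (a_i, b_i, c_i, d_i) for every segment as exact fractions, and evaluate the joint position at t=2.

Δ: Δ0=1, Δ1=-3/2
row 1: diag=6, rhs=-15; c'=1/3, d'=-5/2
back: M1=-5/2
M: M0=0, M1=-5/2, M2=0
seg 0: a=-1, c=M0/2=0, d=(M1−M0)/(6·1)=-5/12, b=Δ0−h0·(2M0+M1)/6=17/12
seg 1: a=0, c=M1/2=-5/4, d=(M2−M1)/(6·2)=5/24, b=Δ1−h1·(2M1+M2)/6=1/6
t_q=2 → seg 1, τ=1; S=0+1/6·τ+-5/4·τ²+5/24·τ³=-7/8

  seg 0: a=-1 b=17/12 c=0 d=-5/12
  seg 1: a=0 b=1/6 c=-5/4 d=5/24
S(2) = -7/8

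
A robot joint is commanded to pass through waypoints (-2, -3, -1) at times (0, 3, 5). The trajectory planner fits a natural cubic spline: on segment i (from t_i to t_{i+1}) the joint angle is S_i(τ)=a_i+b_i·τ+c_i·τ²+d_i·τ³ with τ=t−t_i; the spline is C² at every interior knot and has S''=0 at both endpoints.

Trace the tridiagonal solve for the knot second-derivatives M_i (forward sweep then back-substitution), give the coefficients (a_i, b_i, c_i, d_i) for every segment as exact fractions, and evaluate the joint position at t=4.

  seg 0: a=-2 b=-11/15 c=0 d=2/45
  seg 1: a=-3 b=7/15 c=2/5 d=-1/15
S(4) = -11/5

Δ: Δ0=-1/3, Δ1=1
row 1: diag=10, rhs=8; c'=1/5, d'=4/5
back: M1=4/5
M: M0=0, M1=4/5, M2=0
seg 0: a=-2, c=M0/2=0, d=(M1−M0)/(6·3)=2/45, b=Δ0−h0·(2M0+M1)/6=-11/15
seg 1: a=-3, c=M1/2=2/5, d=(M2−M1)/(6·2)=-1/15, b=Δ1−h1·(2M1+M2)/6=7/15
t_q=4 → seg 1, τ=1; S=-3+7/15·τ+2/5·τ²+-1/15·τ³=-11/5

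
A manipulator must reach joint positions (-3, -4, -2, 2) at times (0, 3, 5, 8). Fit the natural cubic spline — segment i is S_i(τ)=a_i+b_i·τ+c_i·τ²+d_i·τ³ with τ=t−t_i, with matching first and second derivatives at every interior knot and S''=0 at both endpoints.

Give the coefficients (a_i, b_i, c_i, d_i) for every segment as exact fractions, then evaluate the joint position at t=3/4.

  seg 0: a=-3 b=-35/48 c=0 d=19/432
  seg 1: a=-4 b=11/24 c=19/48 d=-1/16
  seg 2: a=-2 b=31/24 c=1/48 d=-1/432
S(3/4) = -3613/1024

Δ: Δ0=-1/3, Δ1=1, Δ2=4/3
row 1: diag=10, rhs=8; c'=1/5, d'=4/5
row 2: denom=10−2·1/5=48/5; d'=(2−2·4/5)/(48/5)=1/24
back: M2=1/24
back: M1=4/5−1/5·1/24=19/24
M: M0=0, M1=19/24, M2=1/24, M3=0
seg 0: a=-3, c=M0/2=0, d=(M1−M0)/(6·3)=19/432, b=Δ0−h0·(2M0+M1)/6=-35/48
seg 1: a=-4, c=M1/2=19/48, d=(M2−M1)/(6·2)=-1/16, b=Δ1−h1·(2M1+M2)/6=11/24
seg 2: a=-2, c=M2/2=1/48, d=(M3−M2)/(6·3)=-1/432, b=Δ2−h2·(2M2+M3)/6=31/24
t_q=3/4 → seg 0, τ=3/4; S=-3+-35/48·τ+0·τ²+19/432·τ³=-3613/1024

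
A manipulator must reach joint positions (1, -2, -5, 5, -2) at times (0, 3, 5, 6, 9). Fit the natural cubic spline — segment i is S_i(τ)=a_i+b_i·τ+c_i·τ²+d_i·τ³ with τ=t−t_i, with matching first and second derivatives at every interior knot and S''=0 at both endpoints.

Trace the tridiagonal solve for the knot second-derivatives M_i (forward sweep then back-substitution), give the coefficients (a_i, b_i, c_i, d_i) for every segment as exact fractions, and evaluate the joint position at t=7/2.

  seg 0: a=1 b=517/876 c=0 d=-1393/7884
  seg 1: a=-2 b=-1831/438 c=-1393/876 d=2567/1752
  seg 2: a=-5 b=514/73 c=1577/219 d=-929/219
  seg 3: a=5 b=1909/219 c=-1210/219 d=1210/1971
S(7/2) = -20111/4672

Δ: Δ0=-1, Δ1=-3/2, Δ2=10, Δ3=-7/3
row 1: diag=10, rhs=-3; c'=1/5, d'=-3/10
row 2: denom=6−2·1/5=28/5; d'=(69−2·-3/10)/(28/5)=87/7
row 3: denom=8−1·5/28=219/28; d'=(-74−1·87/7)/(219/28)=-2420/219
back: M3=-2420/219
back: M2=87/7−5/28·-2420/219=3154/219
back: M1=-3/10−1/5·3154/219=-1393/438
M: M0=0, M1=-1393/438, M2=3154/219, M3=-2420/219, M4=0
seg 0: a=1, c=M0/2=0, d=(M1−M0)/(6·3)=-1393/7884, b=Δ0−h0·(2M0+M1)/6=517/876
seg 1: a=-2, c=M1/2=-1393/876, d=(M2−M1)/(6·2)=2567/1752, b=Δ1−h1·(2M1+M2)/6=-1831/438
seg 2: a=-5, c=M2/2=1577/219, d=(M3−M2)/(6·1)=-929/219, b=Δ2−h2·(2M2+M3)/6=514/73
seg 3: a=5, c=M3/2=-1210/219, d=(M4−M3)/(6·3)=1210/1971, b=Δ3−h3·(2M3+M4)/6=1909/219
t_q=7/2 → seg 1, τ=1/2; S=-2+-1831/438·τ+-1393/876·τ²+2567/1752·τ³=-20111/4672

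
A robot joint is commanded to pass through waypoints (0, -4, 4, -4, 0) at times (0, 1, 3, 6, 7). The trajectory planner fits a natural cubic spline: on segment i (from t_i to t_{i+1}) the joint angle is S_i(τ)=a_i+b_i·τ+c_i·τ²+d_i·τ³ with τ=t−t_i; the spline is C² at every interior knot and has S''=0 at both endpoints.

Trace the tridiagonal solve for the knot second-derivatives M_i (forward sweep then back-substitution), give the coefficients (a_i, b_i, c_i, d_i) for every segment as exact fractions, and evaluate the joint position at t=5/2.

  seg 0: a=0 b=-3436/591 c=0 d=1072/591
  seg 1: a=-4 b=-220/591 c=1072/197 d=-962/591
  seg 2: a=4 b=1100/591 c=-852/197 d=1664/1773
  seg 3: a=-4 b=740/591 c=812/197 d=-812/591
S(5/2) = 1727/788

Δ: Δ0=-4, Δ1=4, Δ2=-8/3, Δ3=4
row 1: diag=6, rhs=48; c'=1/3, d'=8
row 2: denom=10−2·1/3=28/3; d'=(-40−2·8)/(28/3)=-6
row 3: denom=8−3·9/28=197/28; d'=(40−3·-6)/(197/28)=1624/197
back: M3=1624/197
back: M2=-6−9/28·1624/197=-1704/197
back: M1=8−1/3·-1704/197=2144/197
M: M0=0, M1=2144/197, M2=-1704/197, M3=1624/197, M4=0
seg 0: a=0, c=M0/2=0, d=(M1−M0)/(6·1)=1072/591, b=Δ0−h0·(2M0+M1)/6=-3436/591
seg 1: a=-4, c=M1/2=1072/197, d=(M2−M1)/(6·2)=-962/591, b=Δ1−h1·(2M1+M2)/6=-220/591
seg 2: a=4, c=M2/2=-852/197, d=(M3−M2)/(6·3)=1664/1773, b=Δ2−h2·(2M2+M3)/6=1100/591
seg 3: a=-4, c=M3/2=812/197, d=(M4−M3)/(6·1)=-812/591, b=Δ3−h3·(2M3+M4)/6=740/591
t_q=5/2 → seg 1, τ=3/2; S=-4+-220/591·τ+1072/197·τ²+-962/591·τ³=1727/788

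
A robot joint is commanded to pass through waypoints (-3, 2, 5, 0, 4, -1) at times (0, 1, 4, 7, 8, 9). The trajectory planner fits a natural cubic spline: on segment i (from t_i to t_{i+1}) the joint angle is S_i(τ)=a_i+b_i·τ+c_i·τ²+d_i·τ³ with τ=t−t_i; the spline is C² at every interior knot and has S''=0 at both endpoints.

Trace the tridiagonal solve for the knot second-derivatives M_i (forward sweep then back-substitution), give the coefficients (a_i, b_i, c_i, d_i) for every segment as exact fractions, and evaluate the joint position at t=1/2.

Δ: Δ0=5, Δ1=1, Δ2=-5/3, Δ3=4, Δ4=-5
row 1: diag=8, rhs=-24; c'=3/8, d'=-3
row 2: denom=12−3·3/8=87/8; d'=(-16−3·-3)/(87/8)=-56/87
row 3: denom=8−3·8/29=208/29; d'=(34−3·-56/87)/(208/29)=521/104
row 4: denom=4−1·29/208=803/208; d'=(-54−1·521/104)/(803/208)=-12274/803
back: M4=-12274/803
back: M3=521/104−29/208·-12274/803=5734/803
back: M2=-56/87−8/29·5734/803=-6296/2409
back: M1=-3−3/8·-6296/2409=-1622/803
M: M0=0, M1=-1622/803, M2=-6296/2409, M3=5734/803, M4=-12274/803, M5=0
seg 0: a=-3, c=M0/2=0, d=(M1−M0)/(6·1)=-811/2409, b=Δ0−h0·(2M0+M1)/6=12856/2409
seg 1: a=2, c=M1/2=-811/803, d=(M2−M1)/(6·3)=-65/1971, b=Δ1−h1·(2M1+M2)/6=10423/2409
seg 2: a=5, c=M2/2=-3148/2409, d=(M3−M2)/(6·3)=11749/21681, b=Δ2−h2·(2M2+M3)/6=-6320/2409
seg 3: a=0, c=M3/2=2867/803, d=(M4−M3)/(6·1)=-9004/2409, b=Δ3−h3·(2M3+M4)/6=10039/2409
seg 4: a=4, c=M4/2=-6137/803, d=(M5−M4)/(6·1)=6137/2409, b=Δ4−h4·(2M4+M5)/6=229/2409
t_q=1/2 → seg 0, τ=1/2; S=-3+12856/2409·τ+0·τ²+-811/2409·τ³=-2401/6424

  seg 0: a=-3 b=12856/2409 c=0 d=-811/2409
  seg 1: a=2 b=10423/2409 c=-811/803 d=-65/1971
  seg 2: a=5 b=-6320/2409 c=-3148/2409 d=11749/21681
  seg 3: a=0 b=10039/2409 c=2867/803 d=-9004/2409
  seg 4: a=4 b=229/2409 c=-6137/803 d=6137/2409
S(1/2) = -2401/6424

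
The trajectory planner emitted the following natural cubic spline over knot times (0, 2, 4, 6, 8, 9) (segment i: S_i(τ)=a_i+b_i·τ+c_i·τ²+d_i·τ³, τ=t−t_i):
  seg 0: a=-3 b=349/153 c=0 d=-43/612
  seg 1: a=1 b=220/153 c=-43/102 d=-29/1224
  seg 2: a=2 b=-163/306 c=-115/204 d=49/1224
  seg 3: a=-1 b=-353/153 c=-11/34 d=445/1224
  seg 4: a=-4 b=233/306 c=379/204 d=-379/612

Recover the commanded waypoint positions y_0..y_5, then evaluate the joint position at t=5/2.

y_0 = S_0(0) = a_0 = -3
y_1 = S_1(0) = a_1 = 1
y_2 = S_2(0) = a_2 = 2
y_3 = S_3(0) = a_3 = -1
y_4 = S_4(0) = a_4 = -4
y_5 = S_4(1) = -2
t_q=5/2 is in segment 1 (τ=1/2); S_1(τ)=5257/3264

y_0=-3 y_1=1 y_2=2 y_3=-1 y_4=-4 y_5=-2
S(5/2) = 5257/3264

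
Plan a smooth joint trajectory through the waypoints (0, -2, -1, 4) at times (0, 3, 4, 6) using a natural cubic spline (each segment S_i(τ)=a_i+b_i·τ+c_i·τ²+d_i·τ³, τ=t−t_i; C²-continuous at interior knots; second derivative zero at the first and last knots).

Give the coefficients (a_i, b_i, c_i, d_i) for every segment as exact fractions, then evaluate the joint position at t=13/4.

  seg 0: a=0 b=-341/282 c=0 d=17/282
  seg 1: a=-2 b=59/141 c=51/94 d=11/282
  seg 2: a=-1 b=457/282 c=31/47 d=-31/282
S(13/4) = -11195/6016

Δ: Δ0=-2/3, Δ1=1, Δ2=5/2
row 1: diag=8, rhs=10; c'=1/8, d'=5/4
row 2: denom=6−1·1/8=47/8; d'=(9−1·5/4)/(47/8)=62/47
back: M2=62/47
back: M1=5/4−1/8·62/47=51/47
M: M0=0, M1=51/47, M2=62/47, M3=0
seg 0: a=0, c=M0/2=0, d=(M1−M0)/(6·3)=17/282, b=Δ0−h0·(2M0+M1)/6=-341/282
seg 1: a=-2, c=M1/2=51/94, d=(M2−M1)/(6·1)=11/282, b=Δ1−h1·(2M1+M2)/6=59/141
seg 2: a=-1, c=M2/2=31/47, d=(M3−M2)/(6·2)=-31/282, b=Δ2−h2·(2M2+M3)/6=457/282
t_q=13/4 → seg 1, τ=1/4; S=-2+59/141·τ+51/94·τ²+11/282·τ³=-11195/6016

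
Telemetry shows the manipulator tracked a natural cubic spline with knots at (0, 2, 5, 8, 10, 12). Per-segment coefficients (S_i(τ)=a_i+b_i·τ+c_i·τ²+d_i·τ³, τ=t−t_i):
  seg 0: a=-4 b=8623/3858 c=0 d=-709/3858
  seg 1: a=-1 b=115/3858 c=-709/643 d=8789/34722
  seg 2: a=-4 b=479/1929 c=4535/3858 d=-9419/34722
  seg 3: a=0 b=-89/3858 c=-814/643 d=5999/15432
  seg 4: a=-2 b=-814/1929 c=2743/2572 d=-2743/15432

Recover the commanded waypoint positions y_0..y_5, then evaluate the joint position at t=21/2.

y_0 = S_0(0) = a_0 = -4
y_1 = S_1(0) = a_1 = -1
y_2 = S_2(0) = a_2 = -4
y_3 = S_3(0) = a_3 = 0
y_4 = S_4(0) = a_4 = -2
y_5 = S_4(2) = 0
t_q=21/2 is in segment 4 (τ=1/2); S_4(τ)=-80929/41152

y_0=-4 y_1=-1 y_2=-4 y_3=0 y_4=-2 y_5=0
S(21/2) = -80929/41152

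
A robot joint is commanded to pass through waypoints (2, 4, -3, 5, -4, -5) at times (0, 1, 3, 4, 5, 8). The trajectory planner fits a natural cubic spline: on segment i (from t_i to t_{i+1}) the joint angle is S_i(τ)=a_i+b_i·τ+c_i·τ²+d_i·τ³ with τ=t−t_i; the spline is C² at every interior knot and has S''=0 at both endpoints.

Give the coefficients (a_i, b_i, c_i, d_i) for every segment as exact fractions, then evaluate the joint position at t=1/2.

  seg 0: a=2 b=1451/354 c=0 d=-743/354
  seg 1: a=4 b=-389/177 c=-743/118 d=3997/1416
  seg 2: a=-3 b=2297/354 c=2511/236 d=-6463/708
  seg 3: a=5 b=271/708 c=-988/59 d=5213/708
  seg 4: a=-4 b=-3901/354 c=1261/236 d=-1261/2124
S(1/2) = 3575/944

Δ: Δ0=2, Δ1=-7/2, Δ2=8, Δ3=-9, Δ4=-1/3
row 1: diag=6, rhs=-33; c'=1/3, d'=-11/2
row 2: denom=6−2·1/3=16/3; d'=(69−2·-11/2)/(16/3)=15
row 3: denom=4−1·3/16=61/16; d'=(-102−1·15)/(61/16)=-1872/61
row 4: denom=8−1·16/61=472/61; d'=(52−1·-1872/61)/(472/61)=1261/118
back: M4=1261/118
back: M3=-1872/61−16/61·1261/118=-1976/59
back: M2=15−3/16·-1976/59=2511/118
back: M1=-11/2−1/3·2511/118=-743/59
M: M0=0, M1=-743/59, M2=2511/118, M3=-1976/59, M4=1261/118, M5=0
seg 0: a=2, c=M0/2=0, d=(M1−M0)/(6·1)=-743/354, b=Δ0−h0·(2M0+M1)/6=1451/354
seg 1: a=4, c=M1/2=-743/118, d=(M2−M1)/(6·2)=3997/1416, b=Δ1−h1·(2M1+M2)/6=-389/177
seg 2: a=-3, c=M2/2=2511/236, d=(M3−M2)/(6·1)=-6463/708, b=Δ2−h2·(2M2+M3)/6=2297/354
seg 3: a=5, c=M3/2=-988/59, d=(M4−M3)/(6·1)=5213/708, b=Δ3−h3·(2M3+M4)/6=271/708
seg 4: a=-4, c=M4/2=1261/236, d=(M5−M4)/(6·3)=-1261/2124, b=Δ4−h4·(2M4+M5)/6=-3901/354
t_q=1/2 → seg 0, τ=1/2; S=2+1451/354·τ+0·τ²+-743/354·τ³=3575/944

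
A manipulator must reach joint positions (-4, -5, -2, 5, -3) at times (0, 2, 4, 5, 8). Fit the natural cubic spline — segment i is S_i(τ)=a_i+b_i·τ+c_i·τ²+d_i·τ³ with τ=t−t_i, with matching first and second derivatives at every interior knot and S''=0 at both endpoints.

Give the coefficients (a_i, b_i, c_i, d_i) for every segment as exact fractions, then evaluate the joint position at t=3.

  seg 0: a=-4 b=-109/258 c=0 d=-5/258
  seg 1: a=-5 b=-169/258 c=-5/43 d=77/129
  seg 2: a=-2 b=1559/258 c=149/43 d=-647/258
  seg 3: a=5 b=703/129 c=-349/86 d=349/774
S(3) = -445/86

Δ: Δ0=-1/2, Δ1=3/2, Δ2=7, Δ3=-8/3
row 1: diag=8, rhs=12; c'=1/4, d'=3/2
row 2: denom=6−2·1/4=11/2; d'=(33−2·3/2)/(11/2)=60/11
row 3: denom=8−1·2/11=86/11; d'=(-58−1·60/11)/(86/11)=-349/43
back: M3=-349/43
back: M2=60/11−2/11·-349/43=298/43
back: M1=3/2−1/4·298/43=-10/43
M: M0=0, M1=-10/43, M2=298/43, M3=-349/43, M4=0
seg 0: a=-4, c=M0/2=0, d=(M1−M0)/(6·2)=-5/258, b=Δ0−h0·(2M0+M1)/6=-109/258
seg 1: a=-5, c=M1/2=-5/43, d=(M2−M1)/(6·2)=77/129, b=Δ1−h1·(2M1+M2)/6=-169/258
seg 2: a=-2, c=M2/2=149/43, d=(M3−M2)/(6·1)=-647/258, b=Δ2−h2·(2M2+M3)/6=1559/258
seg 3: a=5, c=M3/2=-349/86, d=(M4−M3)/(6·3)=349/774, b=Δ3−h3·(2M3+M4)/6=703/129
t_q=3 → seg 1, τ=1; S=-5+-169/258·τ+-5/43·τ²+77/129·τ³=-445/86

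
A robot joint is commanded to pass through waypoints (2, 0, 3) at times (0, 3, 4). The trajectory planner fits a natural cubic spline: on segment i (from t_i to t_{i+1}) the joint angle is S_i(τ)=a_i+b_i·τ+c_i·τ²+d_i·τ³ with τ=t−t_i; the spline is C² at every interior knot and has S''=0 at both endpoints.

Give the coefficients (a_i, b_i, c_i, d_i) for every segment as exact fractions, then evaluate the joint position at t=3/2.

  seg 0: a=2 b=-49/24 c=0 d=11/72
  seg 1: a=0 b=25/12 c=11/8 d=-11/24
S(3/2) = -35/64

Δ: Δ0=-2/3, Δ1=3
row 1: diag=8, rhs=22; c'=1/8, d'=11/4
back: M1=11/4
M: M0=0, M1=11/4, M2=0
seg 0: a=2, c=M0/2=0, d=(M1−M0)/(6·3)=11/72, b=Δ0−h0·(2M0+M1)/6=-49/24
seg 1: a=0, c=M1/2=11/8, d=(M2−M1)/(6·1)=-11/24, b=Δ1−h1·(2M1+M2)/6=25/12
t_q=3/2 → seg 0, τ=3/2; S=2+-49/24·τ+0·τ²+11/72·τ³=-35/64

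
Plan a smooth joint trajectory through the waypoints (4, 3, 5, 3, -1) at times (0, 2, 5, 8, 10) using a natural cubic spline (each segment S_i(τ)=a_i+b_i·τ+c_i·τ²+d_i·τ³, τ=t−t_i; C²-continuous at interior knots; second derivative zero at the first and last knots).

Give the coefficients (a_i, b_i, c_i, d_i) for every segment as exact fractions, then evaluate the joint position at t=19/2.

Δ: Δ0=-1/2, Δ1=2/3, Δ2=-2/3, Δ3=-2
row 1: diag=10, rhs=7; c'=3/10, d'=7/10
row 2: denom=12−3·3/10=111/10; d'=(-8−3·7/10)/(111/10)=-101/111
row 3: denom=10−3·10/37=340/37; d'=(-8−3·-101/111)/(340/37)=-39/68
back: M3=-39/68
back: M2=-101/111−10/37·-39/68=-77/102
back: M1=7/10−3/10·-77/102=63/68
M: M0=0, M1=63/68, M2=-77/102, M3=-39/68, M4=0
seg 0: a=4, c=M0/2=0, d=(M1−M0)/(6·2)=21/272, b=Δ0−h0·(2M0+M1)/6=-55/68
seg 1: a=3, c=M1/2=63/136, d=(M2−M1)/(6·3)=-343/3672, b=Δ1−h1·(2M1+M2)/6=2/17
seg 2: a=5, c=M2/2=-77/204, d=(M3−M2)/(6·3)=37/3672, b=Δ2−h2·(2M2+M3)/6=3/8
seg 3: a=3, c=M3/2=-39/136, d=(M4−M3)/(6·2)=13/272, b=Δ3−h3·(2M3+M4)/6=-55/34
t_q=19/2 → seg 3, τ=3/2; S=3+-55/34·τ+-39/136·τ²+13/272·τ³=195/2176

  seg 0: a=4 b=-55/68 c=0 d=21/272
  seg 1: a=3 b=2/17 c=63/136 d=-343/3672
  seg 2: a=5 b=3/8 c=-77/204 d=37/3672
  seg 3: a=3 b=-55/34 c=-39/136 d=13/272
S(19/2) = 195/2176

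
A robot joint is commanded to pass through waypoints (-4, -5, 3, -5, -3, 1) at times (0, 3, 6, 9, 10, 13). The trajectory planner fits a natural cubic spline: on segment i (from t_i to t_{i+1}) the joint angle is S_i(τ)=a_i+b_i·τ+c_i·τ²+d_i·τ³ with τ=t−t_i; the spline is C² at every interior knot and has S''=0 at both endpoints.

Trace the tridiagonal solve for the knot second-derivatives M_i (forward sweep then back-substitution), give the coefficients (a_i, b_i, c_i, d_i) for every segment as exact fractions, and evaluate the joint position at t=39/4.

Δ: Δ0=-1/3, Δ1=8/3, Δ2=-8/3, Δ3=2, Δ4=4/3
row 1: diag=12, rhs=18; c'=1/4, d'=3/2
row 2: denom=12−3·1/4=45/4; d'=(-32−3·3/2)/(45/4)=-146/45
row 3: denom=8−3·4/15=36/5; d'=(28−3·-146/45)/(36/5)=283/54
row 4: denom=8−1·5/36=283/36; d'=(-4−1·283/54)/(283/36)=-998/849
back: M4=-998/849
back: M3=283/54−5/36·-998/849=4588/849
back: M2=-146/45−4/15·4588/849=-1326/283
back: M1=3/2−1/4·-1326/283=756/283
M: M0=0, M1=756/283, M2=-1326/283, M3=4588/849, M4=-998/849, M5=0
seg 0: a=-4, c=M0/2=0, d=(M1−M0)/(6·3)=42/283, b=Δ0−h0·(2M0+M1)/6=-1417/849
seg 1: a=-5, c=M1/2=378/283, d=(M2−M1)/(6·3)=-347/849, b=Δ1−h1·(2M1+M2)/6=1985/849
seg 2: a=3, c=M2/2=-663/283, d=(M3−M2)/(6·3)=4283/7641, b=Δ2−h2·(2M2+M3)/6=-580/849
seg 3: a=-5, c=M3/2=2294/849, d=(M4−M3)/(6·1)=-931/849, b=Δ3−h3·(2M3+M4)/6=335/849
seg 4: a=-3, c=M4/2=-499/849, d=(M5−M4)/(6·3)=499/7641, b=Δ4−h4·(2M4+M5)/6=710/283
t_q=39/4 → seg 3, τ=3/4; S=-5+335/849·τ+2294/849·τ²+-931/849·τ³=-66051/18112

  seg 0: a=-4 b=-1417/849 c=0 d=42/283
  seg 1: a=-5 b=1985/849 c=378/283 d=-347/849
  seg 2: a=3 b=-580/849 c=-663/283 d=4283/7641
  seg 3: a=-5 b=335/849 c=2294/849 d=-931/849
  seg 4: a=-3 b=710/283 c=-499/849 d=499/7641
S(39/4) = -66051/18112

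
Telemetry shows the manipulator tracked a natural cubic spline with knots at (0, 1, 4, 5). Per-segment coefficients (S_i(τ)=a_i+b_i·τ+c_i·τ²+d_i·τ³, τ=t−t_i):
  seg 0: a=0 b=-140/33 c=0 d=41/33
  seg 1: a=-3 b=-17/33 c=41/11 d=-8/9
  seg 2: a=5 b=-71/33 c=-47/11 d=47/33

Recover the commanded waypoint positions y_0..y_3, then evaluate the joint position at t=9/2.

y_0=0 y_1=-3 y_2=5 y_3=0
S(9/2) = 267/88

y_0 = S_0(0) = a_0 = 0
y_1 = S_1(0) = a_1 = -3
y_2 = S_2(0) = a_2 = 5
y_3 = S_2(1) = 0
t_q=9/2 is in segment 2 (τ=1/2); S_2(τ)=267/88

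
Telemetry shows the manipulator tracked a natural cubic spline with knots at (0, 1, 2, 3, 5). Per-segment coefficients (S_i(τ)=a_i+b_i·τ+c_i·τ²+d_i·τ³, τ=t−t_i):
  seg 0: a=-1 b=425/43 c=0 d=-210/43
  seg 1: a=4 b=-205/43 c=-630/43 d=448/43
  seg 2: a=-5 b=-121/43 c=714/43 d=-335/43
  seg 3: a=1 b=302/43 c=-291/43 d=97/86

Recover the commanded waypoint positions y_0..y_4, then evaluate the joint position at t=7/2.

y_0=-1 y_1=4 y_2=-5 y_3=1 y_4=-3
S(7/2) = 2037/688

y_0 = S_0(0) = a_0 = -1
y_1 = S_1(0) = a_1 = 4
y_2 = S_2(0) = a_2 = -5
y_3 = S_3(0) = a_3 = 1
y_4 = S_3(2) = -3
t_q=7/2 is in segment 3 (τ=1/2); S_3(τ)=2037/688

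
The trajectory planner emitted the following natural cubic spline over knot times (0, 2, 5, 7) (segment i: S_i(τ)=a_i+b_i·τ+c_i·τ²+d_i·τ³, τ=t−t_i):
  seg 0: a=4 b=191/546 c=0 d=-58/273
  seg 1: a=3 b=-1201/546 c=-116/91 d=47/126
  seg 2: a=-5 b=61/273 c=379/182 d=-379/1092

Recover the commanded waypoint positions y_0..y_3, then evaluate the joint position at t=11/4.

y_0 = S_0(0) = a_0 = 4
y_1 = S_1(0) = a_1 = 3
y_2 = S_2(0) = a_2 = -5
y_3 = S_2(2) = 1
t_q=11/4 is in segment 1 (τ=3/4); S_1(τ)=9209/11648

y_0=4 y_1=3 y_2=-5 y_3=1
S(11/4) = 9209/11648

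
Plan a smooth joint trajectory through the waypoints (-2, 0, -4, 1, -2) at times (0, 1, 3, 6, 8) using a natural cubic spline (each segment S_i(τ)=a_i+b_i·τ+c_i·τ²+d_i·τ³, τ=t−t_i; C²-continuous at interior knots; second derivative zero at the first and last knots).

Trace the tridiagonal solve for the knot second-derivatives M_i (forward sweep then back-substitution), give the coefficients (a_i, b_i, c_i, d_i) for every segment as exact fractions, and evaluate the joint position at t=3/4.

  seg 0: a=-2 b=4405/1518 c=0 d=-1369/1518
  seg 1: a=0 b=149/759 c=-1369/506 d=610/759
  seg 2: a=-4 b=-745/759 c=1071/506 d=-1873/4554
  seg 3: a=1 b=931/1518 c=-401/253 d=401/1518
S(3/4) = -6609/32384

Δ: Δ0=2, Δ1=-2, Δ2=5/3, Δ3=-3/2
row 1: diag=6, rhs=-24; c'=1/3, d'=-4
row 2: denom=10−2·1/3=28/3; d'=(22−2·-4)/(28/3)=45/14
row 3: denom=10−3·9/28=253/28; d'=(-19−3·45/14)/(253/28)=-802/253
back: M3=-802/253
back: M2=45/14−9/28·-802/253=1071/253
back: M1=-4−1/3·1071/253=-1369/253
M: M0=0, M1=-1369/253, M2=1071/253, M3=-802/253, M4=0
seg 0: a=-2, c=M0/2=0, d=(M1−M0)/(6·1)=-1369/1518, b=Δ0−h0·(2M0+M1)/6=4405/1518
seg 1: a=0, c=M1/2=-1369/506, d=(M2−M1)/(6·2)=610/759, b=Δ1−h1·(2M1+M2)/6=149/759
seg 2: a=-4, c=M2/2=1071/506, d=(M3−M2)/(6·3)=-1873/4554, b=Δ2−h2·(2M2+M3)/6=-745/759
seg 3: a=1, c=M3/2=-401/253, d=(M4−M3)/(6·2)=401/1518, b=Δ3−h3·(2M3+M4)/6=931/1518
t_q=3/4 → seg 0, τ=3/4; S=-2+4405/1518·τ+0·τ²+-1369/1518·τ³=-6609/32384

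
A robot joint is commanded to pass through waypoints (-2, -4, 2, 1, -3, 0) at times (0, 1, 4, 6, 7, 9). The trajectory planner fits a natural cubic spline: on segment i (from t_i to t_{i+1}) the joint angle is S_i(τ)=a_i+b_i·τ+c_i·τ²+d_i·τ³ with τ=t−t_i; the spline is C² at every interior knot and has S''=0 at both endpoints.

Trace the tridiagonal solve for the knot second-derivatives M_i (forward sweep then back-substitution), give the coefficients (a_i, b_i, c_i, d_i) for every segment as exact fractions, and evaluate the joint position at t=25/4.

Δ: Δ0=-2, Δ1=2, Δ2=-1/2, Δ3=-4, Δ4=3/2
row 1: diag=8, rhs=24; c'=3/8, d'=3
row 2: denom=10−3·3/8=71/8; d'=(-15−3·3)/(71/8)=-192/71
row 3: denom=6−2·16/71=394/71; d'=(-21−2·-192/71)/(394/71)=-1107/394
row 4: denom=6−1·71/394=2293/394; d'=(33−1·-1107/394)/(2293/394)=14109/2293
back: M4=14109/2293
back: M3=-1107/394−71/394·14109/2293=-8985/2293
back: M2=-192/71−16/71·-8985/2293=-4176/2293
back: M1=3−3/8·-4176/2293=8445/2293
M: M0=0, M1=8445/2293, M2=-4176/2293, M3=-8985/2293, M4=14109/2293, M5=0
seg 0: a=-2, c=M0/2=0, d=(M1−M0)/(6·1)=2815/4586, b=Δ0−h0·(2M0+M1)/6=-11987/4586
seg 1: a=-4, c=M1/2=8445/4586, d=(M2−M1)/(6·3)=-4207/13758, b=Δ1−h1·(2M1+M2)/6=-1771/2293
seg 2: a=2, c=M2/2=-2088/2293, d=(M3−M2)/(6·2)=-1603/9172, b=Δ2−h2·(2M2+M3)/6=9265/4586
seg 3: a=1, c=M3/2=-8985/4586, d=(M4−M3)/(6·1)=3849/2293, b=Δ3−h3·(2M3+M4)/6=-17057/4586
seg 4: a=-3, c=M4/2=14109/4586, d=(M5−M4)/(6·2)=-4703/9172, b=Δ4−h4·(2M4+M5)/6=-11933/4586
t_q=25/4 → seg 3, τ=1/4; S=1+-17057/4586·τ+-8985/4586·τ²+3849/2293·τ³=-3825/146752

  seg 0: a=-2 b=-11987/4586 c=0 d=2815/4586
  seg 1: a=-4 b=-1771/2293 c=8445/4586 d=-4207/13758
  seg 2: a=2 b=9265/4586 c=-2088/2293 d=-1603/9172
  seg 3: a=1 b=-17057/4586 c=-8985/4586 d=3849/2293
  seg 4: a=-3 b=-11933/4586 c=14109/4586 d=-4703/9172
S(25/4) = -3825/146752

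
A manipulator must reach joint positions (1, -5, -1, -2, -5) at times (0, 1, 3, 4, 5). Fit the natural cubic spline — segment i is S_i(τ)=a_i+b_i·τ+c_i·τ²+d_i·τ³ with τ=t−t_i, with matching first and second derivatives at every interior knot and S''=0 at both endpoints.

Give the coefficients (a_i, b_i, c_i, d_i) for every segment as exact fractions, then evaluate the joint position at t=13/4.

  seg 0: a=1 b=-468/61 c=0 d=102/61
  seg 1: a=-5 b=-162/61 c=306/61 d=-82/61
  seg 2: a=-1 b=78/61 c=-186/61 d=47/61
  seg 3: a=-2 b=-153/61 c=-45/61 d=15/61
S(13/4) = -3353/3904

Δ: Δ0=-6, Δ1=2, Δ2=-1, Δ3=-3
row 1: diag=6, rhs=48; c'=1/3, d'=8
row 2: denom=6−2·1/3=16/3; d'=(-18−2·8)/(16/3)=-51/8
row 3: denom=4−1·3/16=61/16; d'=(-12−1·-51/8)/(61/16)=-90/61
back: M3=-90/61
back: M2=-51/8−3/16·-90/61=-372/61
back: M1=8−1/3·-372/61=612/61
M: M0=0, M1=612/61, M2=-372/61, M3=-90/61, M4=0
seg 0: a=1, c=M0/2=0, d=(M1−M0)/(6·1)=102/61, b=Δ0−h0·(2M0+M1)/6=-468/61
seg 1: a=-5, c=M1/2=306/61, d=(M2−M1)/(6·2)=-82/61, b=Δ1−h1·(2M1+M2)/6=-162/61
seg 2: a=-1, c=M2/2=-186/61, d=(M3−M2)/(6·1)=47/61, b=Δ2−h2·(2M2+M3)/6=78/61
seg 3: a=-2, c=M3/2=-45/61, d=(M4−M3)/(6·1)=15/61, b=Δ3−h3·(2M3+M4)/6=-153/61
t_q=13/4 → seg 2, τ=1/4; S=-1+78/61·τ+-186/61·τ²+47/61·τ³=-3353/3904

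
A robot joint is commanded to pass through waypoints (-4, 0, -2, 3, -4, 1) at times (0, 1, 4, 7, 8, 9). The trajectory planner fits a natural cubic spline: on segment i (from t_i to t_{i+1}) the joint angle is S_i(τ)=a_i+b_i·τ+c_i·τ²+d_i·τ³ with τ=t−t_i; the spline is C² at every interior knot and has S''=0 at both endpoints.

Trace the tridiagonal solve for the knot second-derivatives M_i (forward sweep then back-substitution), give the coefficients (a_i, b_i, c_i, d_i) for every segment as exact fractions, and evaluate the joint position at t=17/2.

  seg 0: a=-4 b=3947/803 c=0 d=-735/803
  seg 1: a=0 b=1742/803 c=-2205/803 d=1183/1971
  seg 2: a=-2 b=1525/803 c=6398/2409 d=-19754/21681
  seg 3: a=3 b=-5433/803 c=-4452/803 d=4264/803
  seg 4: a=-4 b=-1545/803 c=8340/803 d=-2780/803
S(17/2) = -2247/803

Δ: Δ0=4, Δ1=-2/3, Δ2=5/3, Δ3=-7, Δ4=5
row 1: diag=8, rhs=-28; c'=3/8, d'=-7/2
row 2: denom=12−3·3/8=87/8; d'=(14−3·-7/2)/(87/8)=196/87
row 3: denom=8−3·8/29=208/29; d'=(-52−3·196/87)/(208/29)=-213/26
row 4: denom=4−1·29/208=803/208; d'=(72−1·-213/26)/(803/208)=16680/803
back: M4=16680/803
back: M3=-213/26−29/208·16680/803=-8904/803
back: M2=196/87−8/29·-8904/803=12796/2409
back: M1=-7/2−3/8·12796/2409=-4410/803
M: M0=0, M1=-4410/803, M2=12796/2409, M3=-8904/803, M4=16680/803, M5=0
seg 0: a=-4, c=M0/2=0, d=(M1−M0)/(6·1)=-735/803, b=Δ0−h0·(2M0+M1)/6=3947/803
seg 1: a=0, c=M1/2=-2205/803, d=(M2−M1)/(6·3)=1183/1971, b=Δ1−h1·(2M1+M2)/6=1742/803
seg 2: a=-2, c=M2/2=6398/2409, d=(M3−M2)/(6·3)=-19754/21681, b=Δ2−h2·(2M2+M3)/6=1525/803
seg 3: a=3, c=M3/2=-4452/803, d=(M4−M3)/(6·1)=4264/803, b=Δ3−h3·(2M3+M4)/6=-5433/803
seg 4: a=-4, c=M4/2=8340/803, d=(M5−M4)/(6·1)=-2780/803, b=Δ4−h4·(2M4+M5)/6=-1545/803
t_q=17/2 → seg 4, τ=1/2; S=-4+-1545/803·τ+8340/803·τ²+-2780/803·τ³=-2247/803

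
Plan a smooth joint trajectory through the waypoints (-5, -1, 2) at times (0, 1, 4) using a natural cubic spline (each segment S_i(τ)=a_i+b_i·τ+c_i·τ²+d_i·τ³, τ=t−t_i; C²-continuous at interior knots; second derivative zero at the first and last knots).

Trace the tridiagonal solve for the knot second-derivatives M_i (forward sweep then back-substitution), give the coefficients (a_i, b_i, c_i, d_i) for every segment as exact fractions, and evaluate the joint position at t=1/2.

Δ: Δ0=4, Δ1=1
row 1: diag=8, rhs=-18; c'=3/8, d'=-9/4
back: M1=-9/4
M: M0=0, M1=-9/4, M2=0
seg 0: a=-5, c=M0/2=0, d=(M1−M0)/(6·1)=-3/8, b=Δ0−h0·(2M0+M1)/6=35/8
seg 1: a=-1, c=M1/2=-9/8, d=(M2−M1)/(6·3)=1/8, b=Δ1−h1·(2M1+M2)/6=13/4
t_q=1/2 → seg 0, τ=1/2; S=-5+35/8·τ+0·τ²+-3/8·τ³=-183/64

  seg 0: a=-5 b=35/8 c=0 d=-3/8
  seg 1: a=-1 b=13/4 c=-9/8 d=1/8
S(1/2) = -183/64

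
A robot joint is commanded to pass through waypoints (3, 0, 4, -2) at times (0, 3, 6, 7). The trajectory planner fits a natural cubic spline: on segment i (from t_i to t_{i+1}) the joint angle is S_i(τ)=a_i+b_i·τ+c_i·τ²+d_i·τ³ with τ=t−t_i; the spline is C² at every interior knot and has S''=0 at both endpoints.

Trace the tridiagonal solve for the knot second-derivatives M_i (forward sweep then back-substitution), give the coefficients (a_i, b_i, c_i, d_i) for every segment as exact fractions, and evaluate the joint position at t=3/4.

  seg 0: a=3 b=-209/87 c=0 d=122/783
  seg 1: a=0 b=157/87 c=122/87 d=-407/783
  seg 2: a=4 b=-332/87 c=-95/29 d=95/87
S(3/4) = 1173/928

Δ: Δ0=-1, Δ1=4/3, Δ2=-6
row 1: diag=12, rhs=14; c'=1/4, d'=7/6
row 2: denom=8−3·1/4=29/4; d'=(-44−3·7/6)/(29/4)=-190/29
back: M2=-190/29
back: M1=7/6−1/4·-190/29=244/87
M: M0=0, M1=244/87, M2=-190/29, M3=0
seg 0: a=3, c=M0/2=0, d=(M1−M0)/(6·3)=122/783, b=Δ0−h0·(2M0+M1)/6=-209/87
seg 1: a=0, c=M1/2=122/87, d=(M2−M1)/(6·3)=-407/783, b=Δ1−h1·(2M1+M2)/6=157/87
seg 2: a=4, c=M2/2=-95/29, d=(M3−M2)/(6·1)=95/87, b=Δ2−h2·(2M2+M3)/6=-332/87
t_q=3/4 → seg 0, τ=3/4; S=3+-209/87·τ+0·τ²+122/783·τ³=1173/928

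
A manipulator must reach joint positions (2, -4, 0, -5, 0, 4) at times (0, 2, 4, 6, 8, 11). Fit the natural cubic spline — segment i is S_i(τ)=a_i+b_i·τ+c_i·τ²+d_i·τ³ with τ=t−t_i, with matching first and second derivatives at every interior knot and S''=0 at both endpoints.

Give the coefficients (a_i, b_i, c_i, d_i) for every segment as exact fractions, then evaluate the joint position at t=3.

  seg 0: a=2 b=-757/159 c=0 d=70/159
  seg 1: a=-4 b=83/159 c=140/53 d=-605/636
  seg 2: a=0 b=-52/159 c=-325/106 d=1259/1272
  seg 3: a=-5 b=-227/318 c=609/212 d=-805/1272
  seg 4: a=0 b=506/159 c=-49/53 d=49/477
S(3) = -379/212

Δ: Δ0=-3, Δ1=2, Δ2=-5/2, Δ3=5/2, Δ4=4/3
row 1: diag=8, rhs=30; c'=1/4, d'=15/4
row 2: denom=8−2·1/4=15/2; d'=(-27−2·15/4)/(15/2)=-23/5
row 3: denom=8−2·4/15=112/15; d'=(30−2·-23/5)/(112/15)=21/4
row 4: denom=10−2·15/56=265/28; d'=(-7−2·21/4)/(265/28)=-98/53
back: M4=-98/53
back: M3=21/4−15/56·-98/53=609/106
back: M2=-23/5−4/15·609/106=-325/53
back: M1=15/4−1/4·-325/53=280/53
M: M0=0, M1=280/53, M2=-325/53, M3=609/106, M4=-98/53, M5=0
seg 0: a=2, c=M0/2=0, d=(M1−M0)/(6·2)=70/159, b=Δ0−h0·(2M0+M1)/6=-757/159
seg 1: a=-4, c=M1/2=140/53, d=(M2−M1)/(6·2)=-605/636, b=Δ1−h1·(2M1+M2)/6=83/159
seg 2: a=0, c=M2/2=-325/106, d=(M3−M2)/(6·2)=1259/1272, b=Δ2−h2·(2M2+M3)/6=-52/159
seg 3: a=-5, c=M3/2=609/212, d=(M4−M3)/(6·2)=-805/1272, b=Δ3−h3·(2M3+M4)/6=-227/318
seg 4: a=0, c=M4/2=-49/53, d=(M5−M4)/(6·3)=49/477, b=Δ4−h4·(2M4+M5)/6=506/159
t_q=3 → seg 1, τ=1; S=-4+83/159·τ+140/53·τ²+-605/636·τ³=-379/212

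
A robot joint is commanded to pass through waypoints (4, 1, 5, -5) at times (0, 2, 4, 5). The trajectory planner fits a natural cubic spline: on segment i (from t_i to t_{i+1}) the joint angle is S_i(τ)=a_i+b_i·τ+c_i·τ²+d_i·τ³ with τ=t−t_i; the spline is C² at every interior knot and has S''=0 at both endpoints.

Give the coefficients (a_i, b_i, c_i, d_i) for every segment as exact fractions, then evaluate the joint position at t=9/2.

Δ: Δ0=-3/2, Δ1=2, Δ2=-10
row 1: diag=8, rhs=21; c'=1/4, d'=21/8
row 2: denom=6−2·1/4=11/2; d'=(-72−2·21/8)/(11/2)=-309/22
back: M2=-309/22
back: M1=21/8−1/4·-309/22=135/22
M: M0=0, M1=135/22, M2=-309/22, M3=0
seg 0: a=4, c=M0/2=0, d=(M1−M0)/(6·2)=45/88, b=Δ0−h0·(2M0+M1)/6=-39/11
seg 1: a=1, c=M1/2=135/44, d=(M2−M1)/(6·2)=-37/22, b=Δ1−h1·(2M1+M2)/6=57/22
seg 2: a=5, c=M2/2=-309/44, d=(M3−M2)/(6·1)=103/44, b=Δ2−h2·(2M2+M3)/6=-117/22
t_q=9/2 → seg 2, τ=1/2; S=5+-117/22·τ+-309/44·τ²+103/44·τ³=309/352

  seg 0: a=4 b=-39/11 c=0 d=45/88
  seg 1: a=1 b=57/22 c=135/44 d=-37/22
  seg 2: a=5 b=-117/22 c=-309/44 d=103/44
S(9/2) = 309/352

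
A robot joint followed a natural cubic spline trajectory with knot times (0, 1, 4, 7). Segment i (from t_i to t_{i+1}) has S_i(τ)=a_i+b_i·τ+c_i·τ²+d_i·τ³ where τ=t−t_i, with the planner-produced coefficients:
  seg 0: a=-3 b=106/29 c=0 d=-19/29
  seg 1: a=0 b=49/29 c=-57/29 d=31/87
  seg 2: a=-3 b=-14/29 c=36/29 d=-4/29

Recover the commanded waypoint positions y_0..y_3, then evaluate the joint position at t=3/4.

y_0=-3 y_1=0 y_2=-3 y_3=3
S(3/4) = -993/1856

y_0 = S_0(0) = a_0 = -3
y_1 = S_1(0) = a_1 = 0
y_2 = S_2(0) = a_2 = -3
y_3 = S_2(3) = 3
t_q=3/4 is in segment 0 (τ=3/4); S_0(τ)=-993/1856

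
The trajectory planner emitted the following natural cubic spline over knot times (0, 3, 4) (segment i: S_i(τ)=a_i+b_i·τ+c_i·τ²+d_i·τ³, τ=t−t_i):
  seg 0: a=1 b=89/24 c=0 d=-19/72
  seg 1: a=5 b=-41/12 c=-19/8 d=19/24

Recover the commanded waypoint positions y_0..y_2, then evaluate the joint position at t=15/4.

y_0 = S_0(0) = a_0 = 1
y_1 = S_1(0) = a_1 = 5
y_2 = S_1(1) = 0
t_q=15/4 is in segment 1 (τ=3/4); S_1(τ)=735/512

y_0=1 y_1=5 y_2=0
S(15/4) = 735/512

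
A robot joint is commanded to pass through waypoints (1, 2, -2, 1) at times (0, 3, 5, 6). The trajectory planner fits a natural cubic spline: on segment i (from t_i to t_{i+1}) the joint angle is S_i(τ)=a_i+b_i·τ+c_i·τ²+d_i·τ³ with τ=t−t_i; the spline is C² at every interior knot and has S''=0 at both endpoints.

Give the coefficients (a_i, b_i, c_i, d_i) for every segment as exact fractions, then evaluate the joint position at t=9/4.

  seg 0: a=1 b=34/21 c=0 d=-1/7
  seg 1: a=2 b=-47/21 c=-9/7 d=59/84
  seg 2: a=-2 b=22/21 c=41/14 d=-41/42
S(9/4) = 193/64

Δ: Δ0=1/3, Δ1=-2, Δ2=3
row 1: diag=10, rhs=-14; c'=1/5, d'=-7/5
row 2: denom=6−2·1/5=28/5; d'=(30−2·-7/5)/(28/5)=41/7
back: M2=41/7
back: M1=-7/5−1/5·41/7=-18/7
M: M0=0, M1=-18/7, M2=41/7, M3=0
seg 0: a=1, c=M0/2=0, d=(M1−M0)/(6·3)=-1/7, b=Δ0−h0·(2M0+M1)/6=34/21
seg 1: a=2, c=M1/2=-9/7, d=(M2−M1)/(6·2)=59/84, b=Δ1−h1·(2M1+M2)/6=-47/21
seg 2: a=-2, c=M2/2=41/14, d=(M3−M2)/(6·1)=-41/42, b=Δ2−h2·(2M2+M3)/6=22/21
t_q=9/4 → seg 0, τ=9/4; S=1+34/21·τ+0·τ²+-1/7·τ³=193/64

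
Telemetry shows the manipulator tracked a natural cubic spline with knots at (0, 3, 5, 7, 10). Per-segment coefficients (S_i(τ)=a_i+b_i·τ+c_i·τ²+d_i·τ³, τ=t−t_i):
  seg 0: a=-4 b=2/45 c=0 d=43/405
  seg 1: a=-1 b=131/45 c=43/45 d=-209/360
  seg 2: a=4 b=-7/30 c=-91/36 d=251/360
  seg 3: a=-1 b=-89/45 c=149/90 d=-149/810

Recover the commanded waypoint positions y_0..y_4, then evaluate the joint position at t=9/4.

y_0 = S_0(0) = a_0 = -4
y_1 = S_1(0) = a_1 = -1
y_2 = S_2(0) = a_2 = 4
y_3 = S_3(0) = a_3 = -1
y_4 = S_3(3) = 3
t_q=9/4 is in segment 0 (τ=9/4); S_0(τ)=-861/320

y_0=-4 y_1=-1 y_2=4 y_3=-1 y_4=3
S(9/4) = -861/320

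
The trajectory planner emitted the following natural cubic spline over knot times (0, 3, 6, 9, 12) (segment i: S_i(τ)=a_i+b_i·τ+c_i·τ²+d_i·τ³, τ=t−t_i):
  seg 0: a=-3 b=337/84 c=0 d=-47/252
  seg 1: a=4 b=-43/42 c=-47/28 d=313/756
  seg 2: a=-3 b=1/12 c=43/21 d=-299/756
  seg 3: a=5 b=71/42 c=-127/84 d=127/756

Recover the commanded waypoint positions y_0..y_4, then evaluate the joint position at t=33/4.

y_0 = S_0(0) = a_0 = -3
y_1 = S_1(0) = a_1 = 4
y_2 = S_2(0) = a_2 = -3
y_3 = S_3(0) = a_3 = 5
y_4 = S_3(3) = 1
t_q=33/4 is in segment 2 (τ=9/4); S_2(τ)=5463/1792

y_0=-3 y_1=4 y_2=-3 y_3=5 y_4=1
S(33/4) = 5463/1792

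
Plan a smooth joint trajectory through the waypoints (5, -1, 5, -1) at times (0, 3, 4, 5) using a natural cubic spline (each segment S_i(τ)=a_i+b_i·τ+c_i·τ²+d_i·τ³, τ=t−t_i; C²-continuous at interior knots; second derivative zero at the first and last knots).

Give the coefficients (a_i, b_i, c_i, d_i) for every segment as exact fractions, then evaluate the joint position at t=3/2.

  seg 0: a=5 b=-194/31 c=0 d=44/93
  seg 1: a=-1 b=202/31 c=132/31 d=-148/31
  seg 2: a=5 b=22/31 c=-312/31 d=104/31
S(3/2) = -173/62

Δ: Δ0=-2, Δ1=6, Δ2=-6
row 1: diag=8, rhs=48; c'=1/8, d'=6
row 2: denom=4−1·1/8=31/8; d'=(-72−1·6)/(31/8)=-624/31
back: M2=-624/31
back: M1=6−1/8·-624/31=264/31
M: M0=0, M1=264/31, M2=-624/31, M3=0
seg 0: a=5, c=M0/2=0, d=(M1−M0)/(6·3)=44/93, b=Δ0−h0·(2M0+M1)/6=-194/31
seg 1: a=-1, c=M1/2=132/31, d=(M2−M1)/(6·1)=-148/31, b=Δ1−h1·(2M1+M2)/6=202/31
seg 2: a=5, c=M2/2=-312/31, d=(M3−M2)/(6·1)=104/31, b=Δ2−h2·(2M2+M3)/6=22/31
t_q=3/2 → seg 0, τ=3/2; S=5+-194/31·τ+0·τ²+44/93·τ³=-173/62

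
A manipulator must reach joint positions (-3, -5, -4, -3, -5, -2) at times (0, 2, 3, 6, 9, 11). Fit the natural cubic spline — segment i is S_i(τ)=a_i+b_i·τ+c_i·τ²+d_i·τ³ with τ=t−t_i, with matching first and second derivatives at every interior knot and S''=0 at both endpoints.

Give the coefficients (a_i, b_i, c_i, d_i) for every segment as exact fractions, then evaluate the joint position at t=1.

Δ: Δ0=-1, Δ1=1, Δ2=1/3, Δ3=-2/3, Δ4=3/2
row 1: diag=6, rhs=12; c'=1/6, d'=2
row 2: denom=8−1·1/6=47/6; d'=(-4−1·2)/(47/6)=-36/47
row 3: denom=12−3·18/47=510/47; d'=(-6−3·-36/47)/(510/47)=-29/85
row 4: denom=10−3·47/170=1559/170; d'=(13−3·-29/85)/(1559/170)=2384/1559
back: M4=2384/1559
back: M3=-29/85−47/170·2384/1559=-1191/1559
back: M2=-36/47−18/47·-1191/1559=-738/1559
back: M1=2−1/6·-738/1559=3241/1559
M: M0=0, M1=3241/1559, M2=-738/1559, M3=-1191/1559, M4=2384/1559, M5=0
seg 0: a=-3, c=M0/2=0, d=(M1−M0)/(6·2)=3241/18708, b=Δ0−h0·(2M0+M1)/6=-7918/4677
seg 1: a=-5, c=M1/2=3241/3118, d=(M2−M1)/(6·1)=-3979/9354, b=Δ1−h1·(2M1+M2)/6=1805/4677
seg 2: a=-4, c=M2/2=-369/1559, d=(M3−M2)/(6·3)=-151/9354, b=Δ2−h2·(2M2+M3)/6=11119/9354
seg 3: a=-3, c=M3/2=-1191/3118, d=(M4−M3)/(6·3)=3575/28062, b=Δ3−h3·(2M3+M4)/6=-3121/4677
seg 4: a=-5, c=M4/2=1192/1559, d=(M5−M4)/(6·2)=-596/4677, b=Δ4−h4·(2M4+M5)/6=4495/9354
t_q=1 → seg 0, τ=1; S=-3+-7918/4677·τ+0·τ²+3241/18708·τ³=-28185/6236

  seg 0: a=-3 b=-7918/4677 c=0 d=3241/18708
  seg 1: a=-5 b=1805/4677 c=3241/3118 d=-3979/9354
  seg 2: a=-4 b=11119/9354 c=-369/1559 d=-151/9354
  seg 3: a=-3 b=-3121/4677 c=-1191/3118 d=3575/28062
  seg 4: a=-5 b=4495/9354 c=1192/1559 d=-596/4677
S(1) = -28185/6236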